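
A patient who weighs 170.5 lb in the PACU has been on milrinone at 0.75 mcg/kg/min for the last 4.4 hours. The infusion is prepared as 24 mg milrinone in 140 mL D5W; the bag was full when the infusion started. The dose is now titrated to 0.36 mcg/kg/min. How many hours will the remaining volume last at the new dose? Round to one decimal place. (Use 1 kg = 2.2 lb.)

5.2 hours

Initial rate:
Weight = 170.5 lb ÷ 2.2 lb/kg = 77.5 kg
Dose = 0.75 mcg/kg/min × 77.5 kg = 58.125 mcg/min
58.125 mcg/min × 60 min/hr = 3487.5 mcg/hr
Concentration = 24 mg ÷ 140 mL = 0.1714286 mg/mL = 171.4286 mcg/mL
Rate = 3487.5 mcg/hr ÷ 171.4286 mcg/mL = 20.34375 mL/hr
Volume infused so far = 20.34375 mL/hr × 4.4 hr = 89.5125 mL
Volume remaining = 140 − 89.5125 = 50.4875 mL
New rate:
Dose = 0.36 mcg/kg/min × 77.5 kg = 27.9 mcg/min
27.9 mcg/min × 60 min/hr = 1674 mcg/hr
Rate = 1674 mcg/hr ÷ 171.4286 mcg/mL = 9.765 mL/hr
Time remaining = 50.4875 mL ÷ 9.765 mL/hr = 5.170251 hr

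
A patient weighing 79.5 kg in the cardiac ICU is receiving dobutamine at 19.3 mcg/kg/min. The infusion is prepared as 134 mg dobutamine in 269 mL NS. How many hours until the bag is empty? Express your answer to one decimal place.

Dose = 19.3 mcg/kg/min × 79.5 kg = 1534.35 mcg/min
1534.35 mcg/min × 60 min/hr = 92061 mcg/hr
Concentration = 134 mg ÷ 269 mL = 0.4981413 mg/mL = 498.1413 mcg/mL
Rate = 92061 mcg/hr ÷ 498.1413 mcg/mL = 184.809 mL/hr
Duration = 269 mL ÷ 184.809 mL/hr = 1.455557 hr

1.5 hours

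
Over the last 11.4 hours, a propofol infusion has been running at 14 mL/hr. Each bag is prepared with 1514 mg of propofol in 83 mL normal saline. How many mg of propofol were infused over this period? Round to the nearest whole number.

2911 mg

Concentration = 1514 mg ÷ 83 mL = 18.24096 mg/mL = 18240.96 mcg/mL
Drug rate = 14 mL/hr × 18240.96 mcg/mL = 255373.5 mcg/hr
Total = 255373.5 mcg/hr × 11.4 hr = 2911258 mcg = 2911.258 mg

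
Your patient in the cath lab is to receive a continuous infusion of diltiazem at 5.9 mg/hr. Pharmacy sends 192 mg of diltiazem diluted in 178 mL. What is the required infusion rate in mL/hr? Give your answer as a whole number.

Concentration = 192 mg ÷ 178 mL = 1.078652 mg/mL
Rate = 5.9 mg/hr ÷ 1.078652 mg/mL = 5.469792 mL/hr

5 mL/hr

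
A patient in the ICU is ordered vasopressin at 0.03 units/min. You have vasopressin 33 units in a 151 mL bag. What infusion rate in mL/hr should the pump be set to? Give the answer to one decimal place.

0.03 units/min × 60 min/hr = 1.8 units/hr
Concentration = 33 units ÷ 151 mL = 0.218543 units/mL
Rate = 1.8 units/hr ÷ 0.218543 units/mL = 8.236364 mL/hr

8.2 mL/hr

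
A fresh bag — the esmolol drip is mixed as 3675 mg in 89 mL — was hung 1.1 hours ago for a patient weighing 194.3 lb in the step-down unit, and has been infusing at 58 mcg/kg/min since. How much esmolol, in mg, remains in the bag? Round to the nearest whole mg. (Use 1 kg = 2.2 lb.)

3337 mg

Weight = 194.3 lb ÷ 2.2 lb/kg = 88.31818 kg
Dose = 58 mcg/kg/min × 88.31818 kg = 5122.455 mcg/min
5122.455 mcg/min × 60 min/hr = 307347.3 mcg/hr
Concentration = 3675 mg ÷ 89 mL = 41.29213 mg/mL = 41292.13 mcg/mL
Rate = 307347.3 mcg/hr ÷ 41292.13 mcg/mL = 7.44324 mL/hr
Volume infused = 7.44324 mL/hr × 1.1 hr = 8.187564 mL
Volume remaining = 89 − 8.187564 = 80.81244 mL
Drug remaining = 80.81244 mL × 41292.13 mcg/mL = 3336918 mcg = 3336.918 mg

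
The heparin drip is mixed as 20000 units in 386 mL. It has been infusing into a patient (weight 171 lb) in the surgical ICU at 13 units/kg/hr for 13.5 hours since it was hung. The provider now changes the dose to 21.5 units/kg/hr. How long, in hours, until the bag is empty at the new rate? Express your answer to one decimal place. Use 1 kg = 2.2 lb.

Initial rate:
Weight = 171 lb ÷ 2.2 lb/kg = 77.72727 kg
Dose = 13 units/kg/hr × 77.72727 kg = 1010.455 units/hr
Concentration = 20000 units ÷ 386 mL = 51.81347 units/mL
Rate = 1010.455 units/hr ÷ 51.81347 units/mL = 19.50177 mL/hr
Volume infused so far = 19.50177 mL/hr × 13.5 hr = 263.2739 mL
Volume remaining = 386 − 263.2739 = 122.7261 mL
New rate:
Dose = 21.5 units/kg/hr × 77.72727 kg = 1671.136 units/hr
Rate = 1671.136 units/hr ÷ 51.81347 units/mL = 32.25293 mL/hr
Time remaining = 122.7261 mL ÷ 32.25293 mL/hr = 3.805114 hr

3.8 hours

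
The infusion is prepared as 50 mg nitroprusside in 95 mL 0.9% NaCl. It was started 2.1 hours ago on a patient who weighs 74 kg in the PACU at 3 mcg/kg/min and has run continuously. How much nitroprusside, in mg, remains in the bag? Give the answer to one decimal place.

22.0 mg

Dose = 3 mcg/kg/min × 74 kg = 222 mcg/min
222 mcg/min × 60 min/hr = 13320 mcg/hr
Concentration = 50 mg ÷ 95 mL = 0.5263158 mg/mL = 526.3158 mcg/mL
Rate = 13320 mcg/hr ÷ 526.3158 mcg/mL = 25.308 mL/hr
Volume infused = 25.308 mL/hr × 2.1 hr = 53.1468 mL
Volume remaining = 95 − 53.1468 = 41.8532 mL
Drug remaining = 41.8532 mL × 526.3158 mcg/mL = 22028 mcg = 22.028 mg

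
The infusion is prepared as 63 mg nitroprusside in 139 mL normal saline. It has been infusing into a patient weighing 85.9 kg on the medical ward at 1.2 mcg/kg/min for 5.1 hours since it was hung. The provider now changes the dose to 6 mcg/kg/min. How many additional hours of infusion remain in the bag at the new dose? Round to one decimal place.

1.0 hours

Initial rate:
Dose = 1.2 mcg/kg/min × 85.9 kg = 103.08 mcg/min
103.08 mcg/min × 60 min/hr = 6184.8 mcg/hr
Concentration = 63 mg ÷ 139 mL = 0.4532374 mg/mL = 453.2374 mcg/mL
Rate = 6184.8 mcg/hr ÷ 453.2374 mcg/mL = 13.64583 mL/hr
Volume infused so far = 13.64583 mL/hr × 5.1 hr = 69.59373 mL
Volume remaining = 139 − 69.59373 = 69.40627 mL
New rate:
Dose = 6 mcg/kg/min × 85.9 kg = 515.4 mcg/min
515.4 mcg/min × 60 min/hr = 30924 mcg/hr
Rate = 30924 mcg/hr ÷ 453.2374 mcg/mL = 68.22914 mL/hr
Time remaining = 69.40627 mL ÷ 68.22914 mL/hr = 1.017253 hr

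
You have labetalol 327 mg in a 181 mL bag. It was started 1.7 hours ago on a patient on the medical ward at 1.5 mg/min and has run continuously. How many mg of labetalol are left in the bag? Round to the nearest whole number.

174 mg

1.5 mg/min × 60 min/hr = 90 mg/hr
Concentration = 327 mg ÷ 181 mL = 1.80663 mg/mL
Rate = 90 mg/hr ÷ 1.80663 mg/mL = 49.81651 mL/hr
Volume infused = 49.81651 mL/hr × 1.7 hr = 84.68807 mL
Volume remaining = 181 − 84.68807 = 96.31193 mL
Drug remaining = 96.31193 mL × 1.80663 mg/mL = 174 mg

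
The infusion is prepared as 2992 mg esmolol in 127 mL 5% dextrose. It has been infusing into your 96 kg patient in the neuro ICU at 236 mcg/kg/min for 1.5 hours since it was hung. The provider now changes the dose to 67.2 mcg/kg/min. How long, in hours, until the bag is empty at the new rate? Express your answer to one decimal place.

Initial rate:
Dose = 236 mcg/kg/min × 96 kg = 22656 mcg/min
22656 mcg/min × 60 min/hr = 1359360 mcg/hr
Concentration = 2992 mg ÷ 127 mL = 23.55906 mg/mL = 23559.06 mcg/mL
Rate = 1359360 mcg/hr ÷ 23559.06 mcg/mL = 57.70011 mL/hr
Volume infused so far = 57.70011 mL/hr × 1.5 hr = 86.55016 mL
Volume remaining = 127 − 86.55016 = 40.44984 mL
New rate:
Dose = 67.2 mcg/kg/min × 96 kg = 6451.2 mcg/min
6451.2 mcg/min × 60 min/hr = 387072 mcg/hr
Rate = 387072 mcg/hr ÷ 23559.06 mcg/mL = 16.42986 mL/hr
Time remaining = 40.44984 mL ÷ 16.42986 mL/hr = 2.461971 hr

2.5 hours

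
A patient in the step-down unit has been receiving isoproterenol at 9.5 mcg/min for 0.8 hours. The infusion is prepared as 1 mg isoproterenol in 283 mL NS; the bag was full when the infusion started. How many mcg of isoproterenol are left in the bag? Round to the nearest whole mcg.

9.5 mcg/min × 60 min/hr = 570 mcg/hr
Concentration = 1 mg ÷ 283 mL = 0.003533569 mg/mL = 3.533569 mcg/mL
Rate = 570 mcg/hr ÷ 3.533569 mcg/mL = 161.31 mL/hr
Volume infused = 161.31 mL/hr × 0.8 hr = 129.048 mL
Volume remaining = 283 − 129.048 = 153.952 mL
Drug remaining = 153.952 mL × 3.533569 mcg/mL = 544 mcg

544 mcg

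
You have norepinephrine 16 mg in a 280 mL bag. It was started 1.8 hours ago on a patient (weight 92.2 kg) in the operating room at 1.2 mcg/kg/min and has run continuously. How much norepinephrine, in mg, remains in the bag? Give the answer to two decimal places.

4.05 mg

Dose = 1.2 mcg/kg/min × 92.2 kg = 110.64 mcg/min
110.64 mcg/min × 60 min/hr = 6638.4 mcg/hr
Concentration = 16 mg ÷ 280 mL = 0.05714286 mg/mL = 57.14286 mcg/mL
Rate = 6638.4 mcg/hr ÷ 57.14286 mcg/mL = 116.172 mL/hr
Volume infused = 116.172 mL/hr × 1.8 hr = 209.1096 mL
Volume remaining = 280 − 209.1096 = 70.8904 mL
Drug remaining = 70.8904 mL × 57.14286 mcg/mL = 4050.88 mcg = 4.05088 mg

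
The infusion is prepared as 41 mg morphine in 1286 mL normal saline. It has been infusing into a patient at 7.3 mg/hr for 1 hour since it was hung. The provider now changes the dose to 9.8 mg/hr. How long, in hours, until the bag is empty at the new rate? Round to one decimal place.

3.4 hours

Initial rate:
Concentration = 41 mg ÷ 1286 mL = 0.0318818 mg/mL
Rate = 7.3 mg/hr ÷ 0.0318818 mg/mL = 228.9707 mL/hr
Volume infused so far = 228.9707 mL/hr × 1 hr = 228.9707 mL
Volume remaining = 1286 − 228.9707 = 1057.029 mL
New rate:
Rate = 9.8 mg/hr ÷ 0.0318818 mg/mL = 307.3854 mL/hr
Time remaining = 1057.029 mL ÷ 307.3854 mL/hr = 3.438776 hr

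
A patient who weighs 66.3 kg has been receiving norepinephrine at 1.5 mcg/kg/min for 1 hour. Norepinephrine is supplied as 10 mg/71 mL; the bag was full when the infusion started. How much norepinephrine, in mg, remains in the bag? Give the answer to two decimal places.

4.03 mg

Dose = 1.5 mcg/kg/min × 66.3 kg = 99.45 mcg/min
99.45 mcg/min × 60 min/hr = 5967 mcg/hr
Concentration = 10 mg ÷ 71 mL = 0.1408451 mg/mL = 140.8451 mcg/mL
Rate = 5967 mcg/hr ÷ 140.8451 mcg/mL = 42.3657 mL/hr
Volume infused = 42.3657 mL/hr × 1 hr = 42.3657 mL
Volume remaining = 71 − 42.3657 = 28.6343 mL
Drug remaining = 28.6343 mL × 140.8451 mcg/mL = 4033 mcg = 4.033 mg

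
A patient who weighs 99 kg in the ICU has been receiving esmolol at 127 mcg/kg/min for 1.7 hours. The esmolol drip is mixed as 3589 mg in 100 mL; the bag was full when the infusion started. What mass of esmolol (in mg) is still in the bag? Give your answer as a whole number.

Dose = 127 mcg/kg/min × 99 kg = 12573 mcg/min
12573 mcg/min × 60 min/hr = 754380 mcg/hr
Concentration = 3589 mg ÷ 100 mL = 35.89 mg/mL = 35890 mcg/mL
Rate = 754380 mcg/hr ÷ 35890 mcg/mL = 21.01923 mL/hr
Volume infused = 21.01923 mL/hr × 1.7 hr = 35.73268 mL
Volume remaining = 100 − 35.73268 = 64.26732 mL
Drug remaining = 64.26732 mL × 35890 mcg/mL = 2306554 mcg = 2306.554 mg

2307 mg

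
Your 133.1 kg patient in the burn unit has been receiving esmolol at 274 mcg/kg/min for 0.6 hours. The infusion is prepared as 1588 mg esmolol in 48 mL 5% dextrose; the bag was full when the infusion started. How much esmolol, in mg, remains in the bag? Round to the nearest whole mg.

275 mg

Dose = 274 mcg/kg/min × 133.1 kg = 36469.4 mcg/min
36469.4 mcg/min × 60 min/hr = 2188164 mcg/hr
Concentration = 1588 mg ÷ 48 mL = 33.08333 mg/mL = 33083.33 mcg/mL
Rate = 2188164 mcg/hr ÷ 33083.33 mcg/mL = 66.14098 mL/hr
Volume infused = 66.14098 mL/hr × 0.6 hr = 39.68459 mL
Volume remaining = 48 − 39.68459 = 8.315414 mL
Drug remaining = 8.315414 mL × 33083.33 mcg/mL = 275101.6 mcg = 275.1016 mg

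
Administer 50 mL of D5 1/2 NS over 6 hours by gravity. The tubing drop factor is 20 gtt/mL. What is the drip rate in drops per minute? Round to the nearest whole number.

3 gtt/min

50 mL ÷ (6 hr × 60 = 360 min) = 0.1388889 mL/min
0.1388889 mL/min × 20 gtt/mL = 2.777778 gtt/min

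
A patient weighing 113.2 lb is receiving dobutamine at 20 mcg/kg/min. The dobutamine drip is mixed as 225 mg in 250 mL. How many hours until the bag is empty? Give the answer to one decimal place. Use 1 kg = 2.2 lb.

3.6 hours

Weight = 113.2 lb ÷ 2.2 lb/kg = 51.45455 kg
Dose = 20 mcg/kg/min × 51.45455 kg = 1029.091 mcg/min
1029.091 mcg/min × 60 min/hr = 61745.45 mcg/hr
Concentration = 225 mg ÷ 250 mL = 0.9 mg/mL = 900 mcg/mL
Rate = 61745.45 mcg/hr ÷ 900 mcg/mL = 68.60606 mL/hr
Duration = 250 mL ÷ 68.60606 mL/hr = 3.643993 hr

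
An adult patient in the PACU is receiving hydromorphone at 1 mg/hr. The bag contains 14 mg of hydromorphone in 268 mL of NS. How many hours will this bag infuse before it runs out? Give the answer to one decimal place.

14.0 hours

Concentration = 14 mg ÷ 268 mL = 0.05223881 mg/mL
Rate = 1 mg/hr ÷ 0.05223881 mg/mL = 19.14286 mL/hr
Duration = 268 mL ÷ 19.14286 mL/hr = 14 hr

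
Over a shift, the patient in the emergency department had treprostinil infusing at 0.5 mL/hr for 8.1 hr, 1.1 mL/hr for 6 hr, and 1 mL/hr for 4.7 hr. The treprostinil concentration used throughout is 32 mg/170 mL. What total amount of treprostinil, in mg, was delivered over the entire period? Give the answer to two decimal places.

2.89 mg

Concentration = 32 mg ÷ 170 mL = 0.1882353 mg/mL
Stage 1: 0.5 mL/hr × 8.1 hr = 4.05 mL → 4.05 mL × 0.1882353 mg/mL = 0.7623529 mg
Stage 2: 1.1 mL/hr × 6 hr = 6.6 mL → 6.6 mL × 0.1882353 mg/mL = 1.242353 mg
Stage 3: 1 mL/hr × 4.7 hr = 4.7 mL → 4.7 mL × 0.1882353 mg/mL = 0.8847059 mg
Total = 0.7623529 + 1.242353 + 0.8847059 = 2.889412 mg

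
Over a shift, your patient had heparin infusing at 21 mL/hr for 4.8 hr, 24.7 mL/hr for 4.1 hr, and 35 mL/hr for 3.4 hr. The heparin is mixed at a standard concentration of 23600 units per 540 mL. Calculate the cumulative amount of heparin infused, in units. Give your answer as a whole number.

14032 units

Concentration = 23600 units ÷ 540 mL = 43.7037 units/mL
Stage 1: 21 mL/hr × 4.8 hr = 100.8 mL → 100.8 mL × 43.7037 units/mL = 4405.333 units
Stage 2: 24.7 mL/hr × 4.1 hr = 101.27 mL → 101.27 mL × 43.7037 units/mL = 4425.874 units
Stage 3: 35 mL/hr × 3.4 hr = 119 mL → 119 mL × 43.7037 units/mL = 5200.741 units
Total = 4405.333 + 4425.874 + 5200.741 = 14031.95 units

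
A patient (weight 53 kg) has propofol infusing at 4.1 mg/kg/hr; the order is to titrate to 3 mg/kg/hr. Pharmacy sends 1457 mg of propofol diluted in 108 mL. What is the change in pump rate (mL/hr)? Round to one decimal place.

4.3 mL/hr

At the current dose:
Dose = 4.1 mg/kg/hr × 53 kg = 217.3 mg/hr
Concentration = 1457 mg ÷ 108 mL = 13.49074 mg/mL
Rate = 217.3 mg/hr ÷ 13.49074 mg/mL = 16.10734 mL/hr
At the new dose:
Dose = 3 mg/kg/hr × 53 kg = 159 mg/hr
Rate = 159 mg/hr ÷ 13.49074 mg/mL = 11.78586 mL/hr
Change = 11.78586 − 16.10734 = -4.321482 mL/hr → 4.321482 mL/hr decrease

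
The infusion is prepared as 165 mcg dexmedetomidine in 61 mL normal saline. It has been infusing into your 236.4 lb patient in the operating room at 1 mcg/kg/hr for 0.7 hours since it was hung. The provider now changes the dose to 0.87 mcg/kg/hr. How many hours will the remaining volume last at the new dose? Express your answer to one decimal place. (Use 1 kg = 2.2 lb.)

1.0 hours

Initial rate:
Weight = 236.4 lb ÷ 2.2 lb/kg = 107.4545 kg
Dose = 1 mcg/kg/hr × 107.4545 kg = 107.4545 mcg/hr
Concentration = 165 mcg ÷ 61 mL = 2.704918 mcg/mL
Rate = 107.4545 mcg/hr ÷ 2.704918 mcg/mL = 39.72562 mL/hr
Volume infused so far = 39.72562 mL/hr × 0.7 hr = 27.80793 mL
Volume remaining = 61 − 27.80793 = 33.19207 mL
New rate:
Dose = 0.87 mcg/kg/hr × 107.4545 kg = 93.48545 mcg/hr
Rate = 93.48545 mcg/hr ÷ 2.704918 mcg/mL = 34.56129 mL/hr
Time remaining = 33.19207 mL ÷ 34.56129 mL/hr = 0.9603828 hr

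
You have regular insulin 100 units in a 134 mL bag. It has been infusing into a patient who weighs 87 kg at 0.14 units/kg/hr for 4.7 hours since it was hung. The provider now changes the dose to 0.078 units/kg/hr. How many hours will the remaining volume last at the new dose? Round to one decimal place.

Initial rate:
Dose = 0.14 units/kg/hr × 87 kg = 12.18 units/hr
Concentration = 100 units ÷ 134 mL = 0.7462687 units/mL
Rate = 12.18 units/hr ÷ 0.7462687 units/mL = 16.3212 mL/hr
Volume infused so far = 16.3212 mL/hr × 4.7 hr = 76.70964 mL
Volume remaining = 134 − 76.70964 = 57.29036 mL
New rate:
Dose = 0.078 units/kg/hr × 87 kg = 6.786 units/hr
Rate = 6.786 units/hr ÷ 0.7462687 units/mL = 9.09324 mL/hr
Time remaining = 57.29036 mL ÷ 9.09324 mL/hr = 6.300324 hr

6.3 hours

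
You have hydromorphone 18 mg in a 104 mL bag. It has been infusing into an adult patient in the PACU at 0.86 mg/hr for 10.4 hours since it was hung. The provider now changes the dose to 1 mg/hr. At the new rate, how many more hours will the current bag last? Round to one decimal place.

Initial rate:
Concentration = 18 mg ÷ 104 mL = 0.1730769 mg/mL
Rate = 0.86 mg/hr ÷ 0.1730769 mg/mL = 4.968889 mL/hr
Volume infused so far = 4.968889 mL/hr × 10.4 hr = 51.67644 mL
Volume remaining = 104 − 51.67644 = 52.32356 mL
New rate:
Rate = 1 mg/hr ÷ 0.1730769 mg/mL = 5.777778 mL/hr
Time remaining = 52.32356 mL ÷ 5.777778 mL/hr = 9.056 hr

9.1 hours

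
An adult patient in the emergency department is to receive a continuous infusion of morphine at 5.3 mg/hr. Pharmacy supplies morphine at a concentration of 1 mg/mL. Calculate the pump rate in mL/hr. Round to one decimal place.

Rate = 5.3 mg/hr ÷ 1 mg/mL = 5.3 mL/hr

5.3 mL/hr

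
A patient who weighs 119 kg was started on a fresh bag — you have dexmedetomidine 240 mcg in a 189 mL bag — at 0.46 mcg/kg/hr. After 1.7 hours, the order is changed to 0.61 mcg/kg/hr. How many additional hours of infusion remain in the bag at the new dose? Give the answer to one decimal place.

Initial rate:
Dose = 0.46 mcg/kg/hr × 119 kg = 54.74 mcg/hr
Concentration = 240 mcg ÷ 189 mL = 1.269841 mcg/mL
Rate = 54.74 mcg/hr ÷ 1.269841 mcg/mL = 43.10775 mL/hr
Volume infused so far = 43.10775 mL/hr × 1.7 hr = 73.28317 mL
Volume remaining = 189 − 73.28317 = 115.7168 mL
New rate:
Dose = 0.61 mcg/kg/hr × 119 kg = 72.59 mcg/hr
Rate = 72.59 mcg/hr ÷ 1.269841 mcg/mL = 57.16463 mL/hr
Time remaining = 115.7168 mL ÷ 57.16463 mL/hr = 2.024273 hr

2.0 hours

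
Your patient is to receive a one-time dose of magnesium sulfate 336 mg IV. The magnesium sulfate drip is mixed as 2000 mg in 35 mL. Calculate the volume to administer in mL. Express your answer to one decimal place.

Concentration = 2000 mg ÷ 35 mL = 57.14286 mg/mL
Volume = 336 mg ÷ 57.14286 mg/mL = 5.88 mL

5.9 mL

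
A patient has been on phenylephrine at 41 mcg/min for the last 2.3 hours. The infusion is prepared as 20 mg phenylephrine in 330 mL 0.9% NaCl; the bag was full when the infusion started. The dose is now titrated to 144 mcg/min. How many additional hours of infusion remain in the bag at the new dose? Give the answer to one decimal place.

Initial rate:
41 mcg/min × 60 min/hr = 2460 mcg/hr
Concentration = 20 mg ÷ 330 mL = 0.06060606 mg/mL = 60.60606 mcg/mL
Rate = 2460 mcg/hr ÷ 60.60606 mcg/mL = 40.59 mL/hr
Volume infused so far = 40.59 mL/hr × 2.3 hr = 93.357 mL
Volume remaining = 330 − 93.357 = 236.643 mL
New rate:
144 mcg/min × 60 min/hr = 8640 mcg/hr
Rate = 8640 mcg/hr ÷ 60.60606 mcg/mL = 142.56 mL/hr
Time remaining = 236.643 mL ÷ 142.56 mL/hr = 1.659954 hr

1.7 hours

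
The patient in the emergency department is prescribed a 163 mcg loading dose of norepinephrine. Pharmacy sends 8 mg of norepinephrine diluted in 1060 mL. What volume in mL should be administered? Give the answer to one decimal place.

Concentration = 8 mg ÷ 1060 mL = 0.00754717 mg/mL = 7.54717 mcg/mL
Volume = 163 mcg ÷ 7.54717 mcg/mL = 21.5975 mL

21.6 mL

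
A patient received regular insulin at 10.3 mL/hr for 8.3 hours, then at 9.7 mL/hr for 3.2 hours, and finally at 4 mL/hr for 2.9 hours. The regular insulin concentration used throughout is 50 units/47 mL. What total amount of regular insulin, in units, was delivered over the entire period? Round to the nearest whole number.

136 units

Concentration = 50 units ÷ 47 mL = 1.06383 units/mL
Stage 1: 10.3 mL/hr × 8.3 hr = 85.49 mL → 85.49 mL × 1.06383 units/mL = 90.94681 units
Stage 2: 9.7 mL/hr × 3.2 hr = 31.04 mL → 31.04 mL × 1.06383 units/mL = 33.02128 units
Stage 3: 4 mL/hr × 2.9 hr = 11.6 mL → 11.6 mL × 1.06383 units/mL = 12.34043 units
Total = 90.94681 + 33.02128 + 12.34043 = 136.3085 units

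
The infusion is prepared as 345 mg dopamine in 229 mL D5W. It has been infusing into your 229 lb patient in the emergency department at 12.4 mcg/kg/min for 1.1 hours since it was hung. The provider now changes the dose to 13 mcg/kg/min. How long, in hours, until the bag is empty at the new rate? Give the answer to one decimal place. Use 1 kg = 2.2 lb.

Initial rate:
Weight = 229 lb ÷ 2.2 lb/kg = 104.0909 kg
Dose = 12.4 mcg/kg/min × 104.0909 kg = 1290.727 mcg/min
1290.727 mcg/min × 60 min/hr = 77443.64 mcg/hr
Concentration = 345 mg ÷ 229 mL = 1.50655 mg/mL = 1506.55 mcg/mL
Rate = 77443.64 mcg/hr ÷ 1506.55 mcg/mL = 51.40462 mL/hr
Volume infused so far = 51.40462 mL/hr × 1.1 hr = 56.54508 mL
Volume remaining = 229 − 56.54508 = 172.4549 mL
New rate:
Dose = 13 mcg/kg/min × 104.0909 kg = 1353.182 mcg/min
1353.182 mcg/min × 60 min/hr = 81190.91 mcg/hr
Rate = 81190.91 mcg/hr ÷ 1506.55 mcg/mL = 53.89194 mL/hr
Time remaining = 172.4549 mL ÷ 53.89194 mL/hr = 3.200013 hr

3.2 hours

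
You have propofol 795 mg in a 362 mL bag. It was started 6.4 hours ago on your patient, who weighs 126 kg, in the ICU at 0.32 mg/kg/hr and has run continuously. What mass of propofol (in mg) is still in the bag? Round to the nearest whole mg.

Dose = 0.32 mg/kg/hr × 126 kg = 40.32 mg/hr
Concentration = 795 mg ÷ 362 mL = 2.196133 mg/mL
Rate = 40.32 mg/hr ÷ 2.196133 mg/mL = 18.35955 mL/hr
Volume infused = 18.35955 mL/hr × 6.4 hr = 117.5011 mL
Volume remaining = 362 − 117.5011 = 244.4989 mL
Drug remaining = 244.4989 mL × 2.196133 mg/mL = 536.952 mg

537 mg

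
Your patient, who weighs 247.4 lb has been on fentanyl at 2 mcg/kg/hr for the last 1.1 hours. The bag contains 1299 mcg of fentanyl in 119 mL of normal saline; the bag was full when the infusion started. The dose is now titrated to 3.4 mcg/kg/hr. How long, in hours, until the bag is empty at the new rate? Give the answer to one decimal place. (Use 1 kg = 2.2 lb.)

Initial rate:
Weight = 247.4 lb ÷ 2.2 lb/kg = 112.4545 kg
Dose = 2 mcg/kg/hr × 112.4545 kg = 224.9091 mcg/hr
Concentration = 1299 mcg ÷ 119 mL = 10.91597 mcg/mL
Rate = 224.9091 mcg/hr ÷ 10.91597 mcg/mL = 20.60368 mL/hr
Volume infused so far = 20.60368 mL/hr × 1.1 hr = 22.66405 mL
Volume remaining = 119 − 22.66405 = 96.33595 mL
New rate:
Dose = 3.4 mcg/kg/hr × 112.4545 kg = 382.3455 mcg/hr
Rate = 382.3455 mcg/hr ÷ 10.91597 mcg/mL = 35.02626 mL/hr
Time remaining = 96.33595 mL ÷ 35.02626 mL/hr = 2.750392 hr

2.8 hours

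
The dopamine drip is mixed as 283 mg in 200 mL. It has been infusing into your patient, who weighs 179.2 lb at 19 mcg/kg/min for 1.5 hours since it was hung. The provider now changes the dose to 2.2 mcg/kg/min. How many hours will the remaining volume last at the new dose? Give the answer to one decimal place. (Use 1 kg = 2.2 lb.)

Initial rate:
Weight = 179.2 lb ÷ 2.2 lb/kg = 81.45455 kg
Dose = 19 mcg/kg/min × 81.45455 kg = 1547.636 mcg/min
1547.636 mcg/min × 60 min/hr = 92858.18 mcg/hr
Concentration = 283 mg ÷ 200 mL = 1.415 mg/mL = 1415 mcg/mL
Rate = 92858.18 mcg/hr ÷ 1415 mcg/mL = 65.62416 mL/hr
Volume infused so far = 65.62416 mL/hr × 1.5 hr = 98.43624 mL
Volume remaining = 200 − 98.43624 = 101.5638 mL
New rate:
Dose = 2.2 mcg/kg/min × 81.45455 kg = 179.2 mcg/min
179.2 mcg/min × 60 min/hr = 10752 mcg/hr
Rate = 10752 mcg/hr ÷ 1415 mcg/mL = 7.598587 mL/hr
Time remaining = 101.5638 mL ÷ 7.598587 mL/hr = 13.36614 hr

13.4 hours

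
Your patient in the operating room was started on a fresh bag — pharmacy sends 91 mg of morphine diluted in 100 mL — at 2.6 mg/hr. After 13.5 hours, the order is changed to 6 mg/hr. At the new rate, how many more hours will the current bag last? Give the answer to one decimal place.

Initial rate:
Concentration = 91 mg ÷ 100 mL = 0.91 mg/mL
Rate = 2.6 mg/hr ÷ 0.91 mg/mL = 2.857143 mL/hr
Volume infused so far = 2.857143 mL/hr × 13.5 hr = 38.57143 mL
Volume remaining = 100 − 38.57143 = 61.42857 mL
New rate:
Rate = 6 mg/hr ÷ 0.91 mg/mL = 6.593407 mL/hr
Time remaining = 61.42857 mL ÷ 6.593407 mL/hr = 9.316667 hr

9.3 hours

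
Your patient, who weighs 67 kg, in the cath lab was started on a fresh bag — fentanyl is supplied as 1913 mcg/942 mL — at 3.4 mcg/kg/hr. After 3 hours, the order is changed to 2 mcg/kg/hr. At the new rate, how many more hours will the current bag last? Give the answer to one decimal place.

9.2 hours

Initial rate:
Dose = 3.4 mcg/kg/hr × 67 kg = 227.8 mcg/hr
Concentration = 1913 mcg ÷ 942 mL = 2.030786 mcg/mL
Rate = 227.8 mcg/hr ÷ 2.030786 mcg/mL = 112.1733 mL/hr
Volume infused so far = 112.1733 mL/hr × 3 hr = 336.52 mL
Volume remaining = 942 − 336.52 = 605.48 mL
New rate:
Dose = 2 mcg/kg/hr × 67 kg = 134 mcg/hr
Rate = 134 mcg/hr ÷ 2.030786 mcg/mL = 65.98432 mL/hr
Time remaining = 605.48 mL ÷ 65.98432 mL/hr = 9.176119 hr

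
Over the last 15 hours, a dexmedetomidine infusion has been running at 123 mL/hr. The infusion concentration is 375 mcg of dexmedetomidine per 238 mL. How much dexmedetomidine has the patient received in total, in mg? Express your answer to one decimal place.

2.9 mg

Concentration = 375 mcg ÷ 238 mL = 1.57563 mcg/mL
Drug rate = 123 mL/hr × 1.57563 mcg/mL = 193.8025 mcg/hr
Total = 193.8025 mcg/hr × 15 hr = 2907.038 mcg = 2.907038 mg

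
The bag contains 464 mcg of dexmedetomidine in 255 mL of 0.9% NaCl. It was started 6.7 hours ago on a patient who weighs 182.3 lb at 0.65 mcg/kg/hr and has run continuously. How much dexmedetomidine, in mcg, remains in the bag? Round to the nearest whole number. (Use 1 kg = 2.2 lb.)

Weight = 182.3 lb ÷ 2.2 lb/kg = 82.86364 kg
Dose = 0.65 mcg/kg/hr × 82.86364 kg = 53.86136 mcg/hr
Concentration = 464 mcg ÷ 255 mL = 1.819608 mcg/mL
Rate = 53.86136 mcg/hr ÷ 1.819608 mcg/mL = 29.60053 mL/hr
Volume infused = 29.60053 mL/hr × 6.7 hr = 198.3236 mL
Volume remaining = 255 − 198.3236 = 56.67642 mL
Drug remaining = 56.67642 mL × 1.819608 mcg/mL = 103.1289 mcg

103 mcg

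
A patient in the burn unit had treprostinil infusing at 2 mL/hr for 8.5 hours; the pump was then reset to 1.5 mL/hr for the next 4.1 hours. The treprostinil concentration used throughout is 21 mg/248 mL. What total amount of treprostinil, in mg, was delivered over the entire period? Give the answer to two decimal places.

1.96 mg

Concentration = 21 mg ÷ 248 mL = 0.08467742 mg/mL
Stage 1: 2 mL/hr × 8.5 hr = 17 mL → 17 mL × 0.08467742 mg/mL = 1.439516 mg
Stage 2: 1.5 mL/hr × 4.1 hr = 6.15 mL → 6.15 mL × 0.08467742 mg/mL = 0.5207661 mg
Total = 1.439516 + 0.5207661 = 1.960282 mg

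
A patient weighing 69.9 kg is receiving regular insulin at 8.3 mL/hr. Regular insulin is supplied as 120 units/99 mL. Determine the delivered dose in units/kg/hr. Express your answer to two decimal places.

Concentration = 120 units ÷ 99 mL = 1.212121 units/mL
Drug rate = 8.3 mL/hr × 1.212121 units/mL = 10.06061 units/hr
10.06061 units/hr ÷ 69.9 kg = 0.1439286 units/kg/hr

0.14 units/kg/hr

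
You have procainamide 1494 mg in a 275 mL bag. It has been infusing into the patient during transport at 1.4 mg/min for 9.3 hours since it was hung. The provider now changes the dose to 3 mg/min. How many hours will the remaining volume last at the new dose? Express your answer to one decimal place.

4.0 hours

Initial rate:
1.4 mg/min × 60 min/hr = 84 mg/hr
Concentration = 1494 mg ÷ 275 mL = 5.432727 mg/mL
Rate = 84 mg/hr ÷ 5.432727 mg/mL = 15.46185 mL/hr
Volume infused so far = 15.46185 mL/hr × 9.3 hr = 143.7952 mL
Volume remaining = 275 − 143.7952 = 131.2048 mL
New rate:
3 mg/min × 60 min/hr = 180 mg/hr
Rate = 180 mg/hr ÷ 5.432727 mg/mL = 33.13253 mL/hr
Time remaining = 131.2048 mL ÷ 33.13253 mL/hr = 3.96 hr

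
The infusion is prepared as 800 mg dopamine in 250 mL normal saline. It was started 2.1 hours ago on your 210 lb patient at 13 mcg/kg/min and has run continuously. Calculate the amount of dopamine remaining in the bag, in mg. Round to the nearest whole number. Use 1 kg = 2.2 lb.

Weight = 210 lb ÷ 2.2 lb/kg = 95.45455 kg
Dose = 13 mcg/kg/min × 95.45455 kg = 1240.909 mcg/min
1240.909 mcg/min × 60 min/hr = 74454.55 mcg/hr
Concentration = 800 mg ÷ 250 mL = 3.2 mg/mL = 3200 mcg/mL
Rate = 74454.55 mcg/hr ÷ 3200 mcg/mL = 23.26705 mL/hr
Volume infused = 23.26705 mL/hr × 2.1 hr = 48.8608 mL
Volume remaining = 250 − 48.8608 = 201.1392 mL
Drug remaining = 201.1392 mL × 3200 mcg/mL = 643645.5 mcg = 643.6455 mg

644 mg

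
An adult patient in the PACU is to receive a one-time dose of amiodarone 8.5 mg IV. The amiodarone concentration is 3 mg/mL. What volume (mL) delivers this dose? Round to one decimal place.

Volume = 8.5 mg ÷ 3 mg/mL = 2.833333 mL

2.8 mL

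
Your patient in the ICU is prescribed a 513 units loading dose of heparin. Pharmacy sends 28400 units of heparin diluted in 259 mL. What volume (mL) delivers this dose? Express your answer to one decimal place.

Concentration = 28400 units ÷ 259 mL = 109.6525 units/mL
Volume = 513 units ÷ 109.6525 units/mL = 4.678415 mL

4.7 mL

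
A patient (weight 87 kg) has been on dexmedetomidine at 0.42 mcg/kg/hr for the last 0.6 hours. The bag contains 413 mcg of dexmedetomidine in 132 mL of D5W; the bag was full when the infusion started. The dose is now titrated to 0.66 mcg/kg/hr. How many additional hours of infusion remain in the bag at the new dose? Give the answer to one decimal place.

Initial rate:
Dose = 0.42 mcg/kg/hr × 87 kg = 36.54 mcg/hr
Concentration = 413 mcg ÷ 132 mL = 3.128788 mcg/mL
Rate = 36.54 mcg/hr ÷ 3.128788 mcg/mL = 11.67864 mL/hr
Volume infused so far = 11.67864 mL/hr × 0.6 hr = 7.007186 mL
Volume remaining = 132 − 7.007186 = 124.9928 mL
New rate:
Dose = 0.66 mcg/kg/hr × 87 kg = 57.42 mcg/hr
Rate = 57.42 mcg/hr ÷ 3.128788 mcg/mL = 18.35215 mL/hr
Time remaining = 124.9928 mL ÷ 18.35215 mL/hr = 6.810798 hr

6.8 hours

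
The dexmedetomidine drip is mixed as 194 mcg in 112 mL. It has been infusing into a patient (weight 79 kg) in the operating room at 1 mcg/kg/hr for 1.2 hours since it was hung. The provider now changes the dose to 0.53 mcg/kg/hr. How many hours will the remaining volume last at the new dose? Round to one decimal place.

Initial rate:
Dose = 1 mcg/kg/hr × 79 kg = 79 mcg/hr
Concentration = 194 mcg ÷ 112 mL = 1.732143 mcg/mL
Rate = 79 mcg/hr ÷ 1.732143 mcg/mL = 45.60825 mL/hr
Volume infused so far = 45.60825 mL/hr × 1.2 hr = 54.7299 mL
Volume remaining = 112 − 54.7299 = 57.2701 mL
New rate:
Dose = 0.53 mcg/kg/hr × 79 kg = 41.87 mcg/hr
Rate = 41.87 mcg/hr ÷ 1.732143 mcg/mL = 24.17237 mL/hr
Time remaining = 57.2701 mL ÷ 24.17237 mL/hr = 2.369238 hr

2.4 hours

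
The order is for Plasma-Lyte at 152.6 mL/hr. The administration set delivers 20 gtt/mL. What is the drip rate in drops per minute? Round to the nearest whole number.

51 gtt/min

152.6 mL/hr ÷ 60 min/hr = 2.543333 mL/min
2.543333 mL/min × 20 gtt/mL = 50.86667 gtt/min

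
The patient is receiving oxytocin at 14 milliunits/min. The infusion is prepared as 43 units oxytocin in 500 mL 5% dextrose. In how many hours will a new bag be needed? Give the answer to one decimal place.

51.2 hours

14 milliunits/min × 60 min/hr = 840 milliunits/hr
Concentration = 43 units ÷ 500 mL = 0.086 units/mL = 86 milliunits/mL
Rate = 840 milliunits/hr ÷ 86 milliunits/mL = 9.767442 mL/hr
Duration = 500 mL ÷ 9.767442 mL/hr = 51.19048 hr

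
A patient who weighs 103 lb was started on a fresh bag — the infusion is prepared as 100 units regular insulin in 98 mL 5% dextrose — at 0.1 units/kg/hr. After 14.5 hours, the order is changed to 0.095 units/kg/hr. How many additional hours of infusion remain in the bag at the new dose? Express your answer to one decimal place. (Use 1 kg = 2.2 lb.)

Initial rate:
Weight = 103 lb ÷ 2.2 lb/kg = 46.81818 kg
Dose = 0.1 units/kg/hr × 46.81818 kg = 4.681818 units/hr
Concentration = 100 units ÷ 98 mL = 1.020408 units/mL
Rate = 4.681818 units/hr ÷ 1.020408 units/mL = 4.588182 mL/hr
Volume infused so far = 4.588182 mL/hr × 14.5 hr = 66.52864 mL
Volume remaining = 98 − 66.52864 = 31.47136 mL
New rate:
Dose = 0.095 units/kg/hr × 46.81818 kg = 4.447727 units/hr
Rate = 4.447727 units/hr ÷ 1.020408 units/mL = 4.358773 mL/hr
Time remaining = 31.47136 mL ÷ 4.358773 mL/hr = 7.220235 hr

7.2 hours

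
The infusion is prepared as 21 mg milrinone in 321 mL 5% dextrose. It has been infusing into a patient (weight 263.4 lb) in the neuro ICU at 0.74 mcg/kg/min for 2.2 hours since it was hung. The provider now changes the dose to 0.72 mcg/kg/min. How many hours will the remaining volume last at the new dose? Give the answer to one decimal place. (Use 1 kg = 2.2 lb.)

Initial rate:
Weight = 263.4 lb ÷ 2.2 lb/kg = 119.7273 kg
Dose = 0.74 mcg/kg/min × 119.7273 kg = 88.59818 mcg/min
88.59818 mcg/min × 60 min/hr = 5315.891 mcg/hr
Concentration = 21 mg ÷ 321 mL = 0.06542056 mg/mL = 65.42056 mcg/mL
Rate = 5315.891 mcg/hr ÷ 65.42056 mcg/mL = 81.25719 mL/hr
Volume infused so far = 81.25719 mL/hr × 2.2 hr = 178.7658 mL
Volume remaining = 321 − 178.7658 = 142.2342 mL
New rate:
Dose = 0.72 mcg/kg/min × 119.7273 kg = 86.20364 mcg/min
86.20364 mcg/min × 60 min/hr = 5172.218 mcg/hr
Rate = 5172.218 mcg/hr ÷ 65.42056 mcg/mL = 79.06105 mL/hr
Time remaining = 142.2342 mL ÷ 79.06105 mL/hr = 1.799042 hr

1.8 hours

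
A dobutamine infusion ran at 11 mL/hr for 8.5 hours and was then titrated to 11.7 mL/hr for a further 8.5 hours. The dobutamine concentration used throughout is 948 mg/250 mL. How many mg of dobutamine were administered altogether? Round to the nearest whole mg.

Concentration = 948 mg ÷ 250 mL = 3.792 mg/mL
Stage 1: 11 mL/hr × 8.5 hr = 93.5 mL → 93.5 mL × 3.792 mg/mL = 354.552 mg
Stage 2: 11.7 mL/hr × 8.5 hr = 99.45 mL → 99.45 mL × 3.792 mg/mL = 377.1144 mg
Total = 354.552 + 377.1144 = 731.6664 mg

732 mg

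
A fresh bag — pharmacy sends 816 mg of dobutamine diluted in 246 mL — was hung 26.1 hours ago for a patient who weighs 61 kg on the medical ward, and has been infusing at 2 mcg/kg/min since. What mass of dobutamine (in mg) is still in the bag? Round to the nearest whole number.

625 mg

Dose = 2 mcg/kg/min × 61 kg = 122 mcg/min
122 mcg/min × 60 min/hr = 7320 mcg/hr
Concentration = 816 mg ÷ 246 mL = 3.317073 mg/mL = 3317.073 mcg/mL
Rate = 7320 mcg/hr ÷ 3317.073 mcg/mL = 2.206765 mL/hr
Volume infused = 2.206765 mL/hr × 26.1 hr = 57.59656 mL
Volume remaining = 246 − 57.59656 = 188.4034 mL
Drug remaining = 188.4034 mL × 3317.073 mcg/mL = 624948 mcg = 624.948 mg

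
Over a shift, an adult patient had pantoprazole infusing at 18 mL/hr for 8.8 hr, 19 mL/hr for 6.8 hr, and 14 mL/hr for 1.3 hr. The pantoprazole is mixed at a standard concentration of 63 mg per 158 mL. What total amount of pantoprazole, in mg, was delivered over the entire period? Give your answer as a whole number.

122 mg

Concentration = 63 mg ÷ 158 mL = 0.3987342 mg/mL
Stage 1: 18 mL/hr × 8.8 hr = 158.4 mL → 158.4 mL × 0.3987342 mg/mL = 63.15949 mg
Stage 2: 19 mL/hr × 6.8 hr = 129.2 mL → 129.2 mL × 0.3987342 mg/mL = 51.51646 mg
Stage 3: 14 mL/hr × 1.3 hr = 18.2 mL → 18.2 mL × 0.3987342 mg/mL = 7.256962 mg
Total = 63.15949 + 51.51646 + 7.256962 = 121.9329 mg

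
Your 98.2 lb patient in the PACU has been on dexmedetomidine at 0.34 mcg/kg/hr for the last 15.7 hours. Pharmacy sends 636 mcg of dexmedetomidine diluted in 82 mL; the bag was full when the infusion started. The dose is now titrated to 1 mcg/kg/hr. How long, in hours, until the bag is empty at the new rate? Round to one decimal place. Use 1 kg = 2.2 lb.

8.9 hours

Initial rate:
Weight = 98.2 lb ÷ 2.2 lb/kg = 44.63636 kg
Dose = 0.34 mcg/kg/hr × 44.63636 kg = 15.17636 mcg/hr
Concentration = 636 mcg ÷ 82 mL = 7.756098 mcg/mL
Rate = 15.17636 mcg/hr ÷ 7.756098 mcg/mL = 1.956701 mL/hr
Volume infused so far = 1.956701 mL/hr × 15.7 hr = 30.72021 mL
Volume remaining = 82 − 30.72021 = 51.27979 mL
New rate:
Dose = 1 mcg/kg/hr × 44.63636 kg = 44.63636 mcg/hr
Rate = 44.63636 mcg/hr ÷ 7.756098 mcg/mL = 5.755003 mL/hr
Time remaining = 51.27979 mL ÷ 5.755003 mL/hr = 8.910473 hr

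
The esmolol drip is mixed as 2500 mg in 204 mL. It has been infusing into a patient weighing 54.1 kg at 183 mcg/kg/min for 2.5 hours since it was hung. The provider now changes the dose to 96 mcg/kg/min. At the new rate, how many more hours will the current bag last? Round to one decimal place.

3.3 hours

Initial rate:
Dose = 183 mcg/kg/min × 54.1 kg = 9900.3 mcg/min
9900.3 mcg/min × 60 min/hr = 594018 mcg/hr
Concentration = 2500 mg ÷ 204 mL = 12.2549 mg/mL = 12254.9 mcg/mL
Rate = 594018 mcg/hr ÷ 12254.9 mcg/mL = 48.47187 mL/hr
Volume infused so far = 48.47187 mL/hr × 2.5 hr = 121.1797 mL
Volume remaining = 204 − 121.1797 = 82.82033 mL
New rate:
Dose = 96 mcg/kg/min × 54.1 kg = 5193.6 mcg/min
5193.6 mcg/min × 60 min/hr = 311616 mcg/hr
Rate = 311616 mcg/hr ÷ 12254.9 mcg/mL = 25.42787 mL/hr
Time remaining = 82.82033 mL ÷ 25.42787 mL/hr = 3.25707 hr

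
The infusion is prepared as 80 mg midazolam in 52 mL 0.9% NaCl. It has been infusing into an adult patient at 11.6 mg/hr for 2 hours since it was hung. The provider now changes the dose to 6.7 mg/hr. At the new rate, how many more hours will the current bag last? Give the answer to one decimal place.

Initial rate:
Concentration = 80 mg ÷ 52 mL = 1.538462 mg/mL
Rate = 11.6 mg/hr ÷ 1.538462 mg/mL = 7.54 mL/hr
Volume infused so far = 7.54 mL/hr × 2 hr = 15.08 mL
Volume remaining = 52 − 15.08 = 36.92 mL
New rate:
Rate = 6.7 mg/hr ÷ 1.538462 mg/mL = 4.355 mL/hr
Time remaining = 36.92 mL ÷ 4.355 mL/hr = 8.477612 hr

8.5 hours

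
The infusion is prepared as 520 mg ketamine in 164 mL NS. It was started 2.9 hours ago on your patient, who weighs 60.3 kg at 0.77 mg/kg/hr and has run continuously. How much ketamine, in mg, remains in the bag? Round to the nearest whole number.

Dose = 0.77 mg/kg/hr × 60.3 kg = 46.431 mg/hr
Concentration = 520 mg ÷ 164 mL = 3.170732 mg/mL
Rate = 46.431 mg/hr ÷ 3.170732 mg/mL = 14.64362 mL/hr
Volume infused = 14.64362 mL/hr × 2.9 hr = 42.46651 mL
Volume remaining = 164 − 42.46651 = 121.5335 mL
Drug remaining = 121.5335 mL × 3.170732 mg/mL = 385.3501 mg

385 mg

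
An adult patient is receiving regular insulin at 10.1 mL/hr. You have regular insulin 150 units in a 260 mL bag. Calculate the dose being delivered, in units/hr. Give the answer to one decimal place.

5.8 units/hr

Concentration = 150 units ÷ 260 mL = 0.5769231 units/mL
Drug rate = 10.1 mL/hr × 0.5769231 units/mL = 5.826923 units/hr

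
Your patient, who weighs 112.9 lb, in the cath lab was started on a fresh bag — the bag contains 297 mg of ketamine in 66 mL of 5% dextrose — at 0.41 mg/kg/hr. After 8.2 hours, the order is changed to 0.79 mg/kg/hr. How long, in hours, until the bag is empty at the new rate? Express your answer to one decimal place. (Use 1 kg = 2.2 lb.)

Initial rate:
Weight = 112.9 lb ÷ 2.2 lb/kg = 51.31818 kg
Dose = 0.41 mg/kg/hr × 51.31818 kg = 21.04045 mg/hr
Concentration = 297 mg ÷ 66 mL = 4.5 mg/mL
Rate = 21.04045 mg/hr ÷ 4.5 mg/mL = 4.675657 mL/hr
Volume infused so far = 4.675657 mL/hr × 8.2 hr = 38.34038 mL
Volume remaining = 66 − 38.34038 = 27.65962 mL
New rate:
Dose = 0.79 mg/kg/hr × 51.31818 kg = 40.54136 mg/hr
Rate = 40.54136 mg/hr ÷ 4.5 mg/mL = 9.009192 mL/hr
Time remaining = 27.65962 mL ÷ 9.009192 mL/hr = 3.070155 hr

3.1 hours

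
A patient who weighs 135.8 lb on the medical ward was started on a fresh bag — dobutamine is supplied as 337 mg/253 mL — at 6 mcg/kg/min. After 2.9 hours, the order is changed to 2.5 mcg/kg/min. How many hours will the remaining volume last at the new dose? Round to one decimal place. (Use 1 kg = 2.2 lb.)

Initial rate:
Weight = 135.8 lb ÷ 2.2 lb/kg = 61.72727 kg
Dose = 6 mcg/kg/min × 61.72727 kg = 370.3636 mcg/min
370.3636 mcg/min × 60 min/hr = 22221.82 mcg/hr
Concentration = 337 mg ÷ 253 mL = 1.332016 mg/mL = 1332.016 mcg/mL
Rate = 22221.82 mcg/hr ÷ 1332.016 mcg/mL = 16.68285 mL/hr
Volume infused so far = 16.68285 mL/hr × 2.9 hr = 48.38026 mL
Volume remaining = 253 − 48.38026 = 204.6197 mL
New rate:
Dose = 2.5 mcg/kg/min × 61.72727 kg = 154.3182 mcg/min
154.3182 mcg/min × 60 min/hr = 9259.091 mcg/hr
Rate = 9259.091 mcg/hr ÷ 1332.016 mcg/mL = 6.951187 mL/hr
Time remaining = 204.6197 mL ÷ 6.951187 mL/hr = 29.43666 hr

29.4 hours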